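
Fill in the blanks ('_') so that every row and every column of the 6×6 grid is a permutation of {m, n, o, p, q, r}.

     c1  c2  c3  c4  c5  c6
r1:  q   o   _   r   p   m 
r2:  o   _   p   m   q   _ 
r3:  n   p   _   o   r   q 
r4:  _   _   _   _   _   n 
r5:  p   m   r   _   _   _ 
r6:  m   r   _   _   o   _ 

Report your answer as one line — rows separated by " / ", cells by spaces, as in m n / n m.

At row 1, column 3: row 1 has {m,o,p,q,r}; column 3 has {p,r}; that leaves n.
At row 2, column 2: row 2 has {m,o,p,q}; column 2 has {m,o,p,r}; that leaves n.
At row 2, column 6: row 2 has {m,n,o,p,q}; column 6 has {m,n,q}; that leaves r.
At row 3, column 3: row 3 has {n,o,p,q,r}; column 3 has {n,p,r}; that leaves m.
At row 4, column 1: row 4 has {n}; column 1 has {m,n,o,p,q}; that leaves r.
At row 4, column 2: row 4 has {n,r}; column 2 has {m,n,o,p,r}; that leaves q.
At row 4, column 3: row 4 has {n,q,r}; column 3 has {m,n,p,r}; that leaves o.
At row 4, column 4: row 4 has {n,o,q,r}; column 4 has {m,o,r}; that leaves p.
At row 4, column 5: row 4 has {n,o,p,q,r}; column 5 has {o,p,q,r}; that leaves m.
At row 5, column 5: row 5 has {m,p,r}; column 5 has {m,o,p,q,r}; that leaves n.
At row 5, column 6: row 5 has {m,n,p,r}; column 6 has {m,n,q,r}; that leaves o.
At row 6, column 3: row 6 has {m,o,r}; column 3 has {m,n,o,p,r}; that leaves q.
At row 6, column 4: row 6 has {m,o,q,r}; column 4 has {m,o,p,r}; that leaves n.
At row 6, column 6: row 6 has {m,n,o,q,r}; column 6 has {m,n,o,q,r}; that leaves p.
At row 5, column 4: row 5 has {m,n,o,p,r}; column 4 has {m,n,o,p,r}; that leaves q.

q o n r p m / o n p m q r / n p m o r q / r q o p m n / p m r q n o / m r q n o p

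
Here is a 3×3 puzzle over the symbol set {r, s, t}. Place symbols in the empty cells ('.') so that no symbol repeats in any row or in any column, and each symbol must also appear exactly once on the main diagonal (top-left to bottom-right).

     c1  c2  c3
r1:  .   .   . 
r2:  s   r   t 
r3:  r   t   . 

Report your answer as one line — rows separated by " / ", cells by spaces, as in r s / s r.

t s r / s r t / r t s

At row 1, column 1: row 1 is empty so far; column 1 has {r,s}; the diagonal has {r}; that leaves t.
At row 1, column 2: row 1 has {t}; column 2 has {r,t}; that leaves s.
At row 1, column 3: row 1 has {s,t}; column 3 has {t}; that leaves r.
At row 3, column 3: row 3 has {r,t}; column 3 has {r,t}; the diagonal has {r,t}; that leaves s.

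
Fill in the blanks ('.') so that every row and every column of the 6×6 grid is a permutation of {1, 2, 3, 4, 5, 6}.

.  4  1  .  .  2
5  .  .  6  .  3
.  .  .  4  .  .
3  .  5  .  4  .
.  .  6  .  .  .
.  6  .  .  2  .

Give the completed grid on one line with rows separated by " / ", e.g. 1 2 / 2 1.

6 4 1 3 5 2 / 5 2 4 6 1 3 / 1 3 2 4 6 5 / 3 1 5 2 4 6 / 2 5 6 1 3 4 / 4 6 3 5 2 1

row 1 has {1,2,4}; column 1 has {3,5} — only 6 is left for (r1,c1).
row 2 has {3,5,6}; column 5 has {2,4} — only 1 is left for (r2,c5).
row 2 has {1,3,5,6}; column 2 has {4,6} — only 2 is left for (r2,c2).
row 2 has {1,2,3,5,6}; column 3 has {1,5,6} — only 4 is left for (r2,c3).
row 4 has {3,4,5}; column 2 has {2,4,6} — only 1 is left for (r4,c2).
row 4 has {1,3,4,5}; column 4 has {4,6} — only 2 is left for (r4,c4).
row 4 has {1,2,3,4,5}; column 6 has {2,3} — only 6 is left for (r4,c6).
row 6 has {2,6}; column 3 has {1,4,5,6} — only 3 is left for (r6,c3).
row 3 has {4}; column 3 has {1,3,4,5,6} — only 2 is left for (r3,c3).
row 3 has {2,4}; column 1 has {3,5,6} — only 1 is left for (r3,c1).
row 3 has {1,2,4}; column 6 has {2,3,6} — only 5 is left for (r3,c6).
row 6 has {2,3,6}; column 1 has {1,3,5,6} — only 4 is left for (r6,c1).
row 6 has {2,3,4,6}; column 6 has {2,3,5,6} — only 1 is left for (r6,c6).
row 3 has {1,2,4,5}; column 2 has {1,2,4,6} — only 3 is left for (r3,c2).
row 3 has {1,2,3,4,5}; column 5 has {1,2,4} — only 6 is left for (r3,c5).
row 5 has {6}; column 1 has {1,3,4,5,6} — only 2 is left for (r5,c1).
row 5 has {2,6}; column 2 has {1,2,3,4,6} — only 5 is left for (r5,c2).
row 5 has {2,5,6}; column 5 has {1,2,4,6} — only 3 is left for (r5,c5).
row 5 has {2,3,5,6}; column 6 has {1,2,3,5,6} — only 4 is left for (r5,c6).
row 6 has {1,2,3,4,6}; column 4 has {2,4,6} — only 5 is left for (r6,c4).
row 1 has {1,2,4,6}; column 4 has {2,4,5,6} — only 3 is left for (r1,c4).
row 1 has {1,2,3,4,6}; column 5 has {1,2,3,4,6} — only 5 is left for (r1,c5).
row 5 has {2,3,4,5,6}; column 4 has {2,3,4,5,6} — only 1 is left for (r5,c4).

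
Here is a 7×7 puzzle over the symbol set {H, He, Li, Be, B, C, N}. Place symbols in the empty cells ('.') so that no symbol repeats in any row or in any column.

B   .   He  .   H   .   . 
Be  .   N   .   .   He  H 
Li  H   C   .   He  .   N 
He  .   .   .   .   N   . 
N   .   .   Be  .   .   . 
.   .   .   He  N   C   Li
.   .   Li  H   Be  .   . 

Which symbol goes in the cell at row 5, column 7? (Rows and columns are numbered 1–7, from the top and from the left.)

row 3 has {H,He,Li,C,N}; column 4 has {H,He,Be} — only B is left for (r3,c4).
row 3 has {H,He,Li,B,C,N}; column 6 has {He,C,N} — only Be is left for (r3,c6).
row 6 has {He,Li,C,N}; column 1 has {He,Li,Be,B,N} — only H is left for (r6,c1).
row 7 has {H,Li,Be}; column 1 has {H,He,Li,Be,B,N} — only C is left for (r7,c1).
row 7 has {H,Li,Be,C}; column 6 has {He,Be,C,N} — only B is left for (r7,c6).
row 7 has {H,Li,Be,B,C}; column 7 has {H,Li,N} — only He is left for (r7,c7).
row 1 has {H,He,B}; column 6 has {He,Be,B,C,N} — only Li is left for (r1,c6).
row 5 has {Be,N}; column 6 has {He,Li,Be,B,C,N} — only H is left for (r5,c6).
row 7 has {H,He,Li,Be,B,C}; column 2 has {H} — only N is left for (r7,c2).
row 5 has {H,Be,N}; column 3 has {He,Li,C,N} — only B is left for (r5,c3).
row 5 has {H,Be,B,N}; column 7 has {H,He,Li,N} — only C is left for (r5,c7).

C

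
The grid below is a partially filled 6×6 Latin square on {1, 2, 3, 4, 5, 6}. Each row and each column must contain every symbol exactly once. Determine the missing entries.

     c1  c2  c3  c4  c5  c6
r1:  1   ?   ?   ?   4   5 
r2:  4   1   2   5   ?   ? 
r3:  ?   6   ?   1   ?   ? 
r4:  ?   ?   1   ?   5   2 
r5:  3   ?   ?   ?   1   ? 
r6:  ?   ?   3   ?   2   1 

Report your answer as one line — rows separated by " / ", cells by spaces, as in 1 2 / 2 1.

(r1,c3): row 1 has {1,4,5}; column 3 has {1,2,3}, so it must be 6.
(r3,c5): row 3 has {1,6}; column 5 has {1,2,4,5}, so it must be 3.
(r3,c6): row 3 has {1,3,6}; column 6 has {1,2,5}, so it must be 4.
(r4,c1): row 4 has {1,2,5}; column 1 has {1,3,4}, so it must be 6.
(r5,c6): row 5 has {1,3}; column 6 has {1,2,4,5}, so it must be 6.
(r6,c1): row 6 has {1,2,3}; column 1 has {1,3,4,6}, so it must be 5.
(r6,c2): row 6 has {1,2,3,5}; column 2 has {1,6}, so it must be 4.
(r6,c4): row 6 has {1,2,3,4,5}; column 4 has {1,5}, so it must be 6.
(r2,c5): row 2 has {1,2,4,5}; column 5 has {1,2,3,4,5}, so it must be 6.
(r2,c6): row 2 has {1,2,4,5,6}; column 6 has {1,2,4,5,6}, so it must be 3.
(r3,c1): row 3 has {1,3,4,6}; column 1 has {1,3,4,5,6}, so it must be 2.
(r3,c3): row 3 has {1,2,3,4,6}; column 3 has {1,2,3,6}, so it must be 5.
(r4,c2): row 4 has {1,2,5,6}; column 2 has {1,4,6}, so it must be 3.
(r4,c4): row 4 has {1,2,3,5,6}; column 4 has {1,5,6}, so it must be 4.
(r5,c3): row 5 has {1,3,6}; column 3 has {1,2,3,5,6}, so it must be 4.
(r5,c4): row 5 has {1,3,4,6}; column 4 has {1,4,5,6}, so it must be 2.
(r1,c2): row 1 has {1,4,5,6}; column 2 has {1,3,4,6}, so it must be 2.
(r1,c4): row 1 has {1,2,4,5,6}; column 4 has {1,2,4,5,6}, so it must be 3.
(r5,c2): row 5 has {1,2,3,4,6}; column 2 has {1,2,3,4,6}, so it must be 5.

1 2 6 3 4 5 / 4 1 2 5 6 3 / 2 6 5 1 3 4 / 6 3 1 4 5 2 / 3 5 4 2 1 6 / 5 4 3 6 2 1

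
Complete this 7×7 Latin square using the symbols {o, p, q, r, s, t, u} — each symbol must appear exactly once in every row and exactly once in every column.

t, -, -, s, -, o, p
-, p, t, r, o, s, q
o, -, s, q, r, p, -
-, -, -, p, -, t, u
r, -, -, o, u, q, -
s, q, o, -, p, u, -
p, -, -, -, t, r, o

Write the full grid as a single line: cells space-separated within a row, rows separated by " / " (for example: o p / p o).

t r u s q o p / u p t r o s q / o u s q r p t / q o r p s t u / r t p o u q s / s q o t p u r / p s q u t r o

(r1,c5) = q
(r2,c1) = u
(r3,c7) = t
(r4,c1) = q
(r4,c3) = r
(r4,c5) = s
(r5,c3) = p
(r5,c7) = s
(r6,c4) = t
(r6,c7) = r
(r7,c4) = u
(r1,c3) = u
(r3,c2) = u
(r4,c2) = o
(r5,c2) = t
(r7,c2) = s
(r7,c3) = q
(r1,c2) = r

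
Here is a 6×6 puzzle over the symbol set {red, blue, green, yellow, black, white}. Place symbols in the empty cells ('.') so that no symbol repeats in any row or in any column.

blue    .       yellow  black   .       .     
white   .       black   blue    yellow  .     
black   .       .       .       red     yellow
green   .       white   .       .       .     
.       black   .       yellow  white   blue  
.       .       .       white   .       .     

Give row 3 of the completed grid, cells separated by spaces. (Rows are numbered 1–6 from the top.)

(r1,c5) = green
(r3,c4) = green
(r4,c4) = red
(r4,c6) = black
(r5,c1) = red
(r5,c3) = green
(r6,c1) = yellow
(r3,c3) = blue
(r4,c5) = blue
(r6,c3) = red
(r6,c5) = black
(r6,c6) = green
(r2,c6) = red
(r3,c2) = white

black white blue green red yellow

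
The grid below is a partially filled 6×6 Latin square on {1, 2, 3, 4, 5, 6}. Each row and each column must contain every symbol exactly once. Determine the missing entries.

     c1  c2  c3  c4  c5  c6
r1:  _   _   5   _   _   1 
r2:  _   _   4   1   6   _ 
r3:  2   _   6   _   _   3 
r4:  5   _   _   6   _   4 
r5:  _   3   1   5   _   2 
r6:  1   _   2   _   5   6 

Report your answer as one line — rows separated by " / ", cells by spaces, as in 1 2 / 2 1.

(r2,c1) = 3
(r2,c6) = 5
(r3,c4) = 4
(r3,c5) = 1
(r4,c3) = 3
(r4,c5) = 2
(r5,c5) = 4
(r6,c2) = 4
(r6,c4) = 3
(r1,c4) = 2
(r1,c5) = 3
(r2,c2) = 2
(r3,c2) = 5
(r4,c2) = 1
(r5,c1) = 6
(r1,c1) = 4
(r1,c2) = 6

4 6 5 2 3 1 / 3 2 4 1 6 5 / 2 5 6 4 1 3 / 5 1 3 6 2 4 / 6 3 1 5 4 2 / 1 4 2 3 5 6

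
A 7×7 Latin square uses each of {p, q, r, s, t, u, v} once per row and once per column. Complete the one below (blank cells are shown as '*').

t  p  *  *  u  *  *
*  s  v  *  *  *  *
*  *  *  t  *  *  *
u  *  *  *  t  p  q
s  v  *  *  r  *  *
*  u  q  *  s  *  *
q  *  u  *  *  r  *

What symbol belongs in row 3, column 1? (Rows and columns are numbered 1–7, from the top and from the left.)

(r4,c2) = r
(r4,c3) = s
(r4,c4) = v
(r7,c2) = t
(r1,c3) = r
(r3,c2) = q
(r3,c3) = p
(r3,c5) = v
(r5,c3) = t
(r7,c5) = p
(r2,c5) = q
(r3,c1) = r

r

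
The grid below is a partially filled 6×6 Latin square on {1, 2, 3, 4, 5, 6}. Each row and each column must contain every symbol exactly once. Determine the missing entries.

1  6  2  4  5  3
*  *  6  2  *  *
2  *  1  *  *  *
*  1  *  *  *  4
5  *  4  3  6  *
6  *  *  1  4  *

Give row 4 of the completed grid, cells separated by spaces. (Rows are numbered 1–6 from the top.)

3 1 5 6 2 4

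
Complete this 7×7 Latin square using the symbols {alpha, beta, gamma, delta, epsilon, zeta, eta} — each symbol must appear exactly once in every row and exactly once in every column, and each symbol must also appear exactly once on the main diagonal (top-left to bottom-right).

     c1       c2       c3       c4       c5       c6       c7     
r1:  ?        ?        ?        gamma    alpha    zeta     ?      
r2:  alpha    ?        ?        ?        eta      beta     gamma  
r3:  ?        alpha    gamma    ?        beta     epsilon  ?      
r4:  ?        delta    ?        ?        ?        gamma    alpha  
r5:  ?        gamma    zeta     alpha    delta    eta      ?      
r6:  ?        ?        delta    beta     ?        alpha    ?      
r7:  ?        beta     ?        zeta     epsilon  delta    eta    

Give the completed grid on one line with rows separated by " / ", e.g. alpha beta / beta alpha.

(r2,c3): row 2 has {alpha,beta,gamma,eta}; column 3 has {gamma,delta,zeta}, so it must be epsilon.
(r2,c4): row 2 has {alpha,beta,gamma,epsilon,eta}; column 4 has {alpha,beta,gamma,zeta}, so it must be delta.
(r3,c4): row 3 has {alpha,beta,gamma,epsilon}; column 4 has {alpha,beta,gamma,delta,zeta}, so it must be eta.
(r4,c4): row 4 has {alpha,gamma,delta}; column 4 has {alpha,beta,gamma,delta,zeta,eta}; the diagonal has {alpha,gamma,delta,eta}, so it must be epsilon.
(r4,c5): row 4 has {alpha,gamma,delta,epsilon}; column 5 has {alpha,beta,delta,epsilon,eta}, so it must be zeta.
(r6,c5): row 6 has {alpha,beta,delta}; column 5 has {alpha,beta,delta,epsilon,zeta,eta}, so it must be gamma.
(r7,c1): row 7 has {beta,delta,epsilon,zeta,eta}; column 1 has {alpha}, so it must be gamma.
(r7,c3): row 7 has {beta,gamma,delta,epsilon,zeta,eta}; column 3 has {gamma,delta,epsilon,zeta}, so it must be alpha.
(r1,c1): row 1 has {alpha,gamma,zeta}; column 1 has {alpha,gamma}; the diagonal has {alpha,gamma,delta,epsilon,eta}, so it must be beta.
(r1,c3): row 1 has {alpha,beta,gamma,zeta}; column 3 has {alpha,gamma,delta,epsilon,zeta}, so it must be eta.
(r2,c2): row 2 has {alpha,beta,gamma,delta,epsilon,eta}; column 2 has {alpha,beta,gamma,delta}; the diagonal has {alpha,beta,gamma,delta,epsilon,eta}, so it must be zeta.
(r4,c1): row 4 has {alpha,gamma,delta,epsilon,zeta}; column 1 has {alpha,beta,gamma}, so it must be eta.
(r4,c3): row 4 has {alpha,gamma,delta,epsilon,zeta,eta}; column 3 has {alpha,gamma,delta,epsilon,zeta,eta}, so it must be beta.
(r5,c1): row 5 has {alpha,gamma,delta,zeta,eta}; column 1 has {alpha,beta,gamma,eta}, so it must be epsilon.
(r5,c7): row 5 has {alpha,gamma,delta,epsilon,zeta,eta}; column 7 has {alpha,gamma,eta}, so it must be beta.
(r6,c1): row 6 has {alpha,beta,gamma,delta}; column 1 has {alpha,beta,gamma,epsilon,eta}, so it must be zeta.
(r6,c7): row 6 has {alpha,beta,gamma,delta,zeta}; column 7 has {alpha,beta,gamma,eta}, so it must be epsilon.
(r1,c2): row 1 has {alpha,beta,gamma,zeta,eta}; column 2 has {alpha,beta,gamma,delta,zeta}, so it must be epsilon.
(r1,c7): row 1 has {alpha,beta,gamma,epsilon,zeta,eta}; column 7 has {alpha,beta,gamma,epsilon,eta}, so it must be delta.
(r3,c1): row 3 has {alpha,beta,gamma,epsilon,eta}; column 1 has {alpha,beta,gamma,epsilon,zeta,eta}, so it must be delta.
(r3,c7): row 3 has {alpha,beta,gamma,delta,epsilon,eta}; column 7 has {alpha,beta,gamma,delta,epsilon,eta}, so it must be zeta.
(r6,c2): row 6 has {alpha,beta,gamma,delta,epsilon,zeta}; column 2 has {alpha,beta,gamma,delta,epsilon,zeta}, so it must be eta.

beta epsilon eta gamma alpha zeta delta / alpha zeta epsilon delta eta beta gamma / delta alpha gamma eta beta epsilon zeta / eta delta beta epsilon zeta gamma alpha / epsilon gamma zeta alpha delta eta beta / zeta eta delta beta gamma alpha epsilon / gamma beta alpha zeta epsilon delta eta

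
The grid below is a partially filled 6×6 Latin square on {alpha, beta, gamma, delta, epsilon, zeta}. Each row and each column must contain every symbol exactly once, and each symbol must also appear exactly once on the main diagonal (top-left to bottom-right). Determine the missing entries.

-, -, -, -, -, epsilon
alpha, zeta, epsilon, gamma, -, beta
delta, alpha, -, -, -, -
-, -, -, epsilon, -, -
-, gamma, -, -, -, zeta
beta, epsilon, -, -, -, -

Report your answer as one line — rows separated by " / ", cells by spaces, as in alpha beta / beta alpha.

gamma beta alpha delta zeta epsilon / alpha zeta epsilon gamma delta beta / delta alpha beta zeta epsilon gamma / zeta delta gamma epsilon beta alpha / epsilon gamma delta beta alpha zeta / beta epsilon zeta alpha gamma delta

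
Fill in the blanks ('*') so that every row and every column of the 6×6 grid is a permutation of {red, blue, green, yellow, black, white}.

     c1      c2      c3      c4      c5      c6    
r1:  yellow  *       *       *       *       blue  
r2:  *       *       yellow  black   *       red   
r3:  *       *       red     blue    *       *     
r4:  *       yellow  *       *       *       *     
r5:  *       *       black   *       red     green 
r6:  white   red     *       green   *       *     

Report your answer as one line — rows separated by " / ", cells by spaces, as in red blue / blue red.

Cell (r5,c1): row 5 has {red,green,black}; column 1 has {yellow,white} → blue.
Cell (r5,c2): row 5 has {red,blue,green,black}; column 2 has {red,yellow} → white.
Cell (r5,c4): row 5 has {red,blue,green,black,white}; column 4 has {blue,green,black} → yellow.
Cell (r6,c3): row 6 has {red,green,white}; column 3 has {red,yellow,black} → blue.
Cell (r2,c1): row 2 has {red,yellow,black}; column 1 has {blue,yellow,white} → green.
Cell (r2,c2): row 2 has {red,green,yellow,black}; column 2 has {red,yellow,white} → blue.
Cell (r2,c5): row 2 has {red,blue,green,yellow,black}; column 5 has {red} → white.
Cell (r3,c1): row 3 has {red,blue}; column 1 has {blue,green,yellow,white} → black.
Cell (r3,c2): row 3 has {red,blue,black}; column 2 has {red,blue,yellow,white} → green.
Cell (r3,c5): row 3 has {red,blue,green,black}; column 5 has {red,white} → yellow.
Cell (r3,c6): row 3 has {red,blue,green,yellow,black}; column 6 has {red,blue,green} → white.
Cell (r4,c1): row 4 has {yellow}; column 1 has {blue,green,yellow,black,white} → red.
Cell (r4,c4): row 4 has {red,yellow}; column 4 has {blue,green,yellow,black} → white.
Cell (r4,c6): row 4 has {red,yellow,white}; column 6 has {red,blue,green,white} → black.
Cell (r6,c5): row 6 has {red,blue,green,white}; column 5 has {red,yellow,white} → black.
Cell (r6,c6): row 6 has {red,blue,green,black,white}; column 6 has {red,blue,green,black,white} → yellow.
Cell (r1,c2): row 1 has {blue,yellow}; column 2 has {red,blue,green,yellow,white} → black.
Cell (r1,c4): row 1 has {blue,yellow,black}; column 4 has {blue,green,yellow,black,white} → red.
Cell (r1,c5): row 1 has {red,blue,yellow,black}; column 5 has {red,yellow,black,white} → green.
Cell (r4,c3): row 4 has {red,yellow,black,white}; column 3 has {red,blue,yellow,black} → green.
Cell (r4,c5): row 4 has {red,green,yellow,black,white}; column 5 has {red,green,yellow,black,white} → blue.
Cell (r1,c3): row 1 has {red,blue,green,yellow,black}; column 3 has {red,blue,green,yellow,black} → white.

yellow black white red green blue / green blue yellow black white red / black green red blue yellow white / red yellow green white blue black / blue white black yellow red green / white red blue green black yellow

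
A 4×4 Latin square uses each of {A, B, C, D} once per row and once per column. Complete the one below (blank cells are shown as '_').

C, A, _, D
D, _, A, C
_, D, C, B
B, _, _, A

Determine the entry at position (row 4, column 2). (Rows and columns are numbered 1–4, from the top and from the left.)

C

(r1,c3): row 1 has {A,C,D}; column 3 has {A,C}, so it must be B.
(r2,c2): row 2 has {A,C,D}; column 2 has {A,D}, so it must be B.
(r3,c1): row 3 has {B,C,D}; column 1 has {B,C,D}, so it must be A.
(r4,c2): row 4 has {A,B}; column 2 has {A,B,D}, so it must be C.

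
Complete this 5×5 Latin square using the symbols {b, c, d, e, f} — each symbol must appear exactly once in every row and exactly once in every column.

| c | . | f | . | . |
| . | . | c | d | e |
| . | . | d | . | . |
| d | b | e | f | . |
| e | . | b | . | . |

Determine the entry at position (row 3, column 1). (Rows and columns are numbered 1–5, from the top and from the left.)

(r2,c2) = f
(r4,c5) = c
(r5,c4) = c
(r2,c1) = b
(r3,c1) = f

f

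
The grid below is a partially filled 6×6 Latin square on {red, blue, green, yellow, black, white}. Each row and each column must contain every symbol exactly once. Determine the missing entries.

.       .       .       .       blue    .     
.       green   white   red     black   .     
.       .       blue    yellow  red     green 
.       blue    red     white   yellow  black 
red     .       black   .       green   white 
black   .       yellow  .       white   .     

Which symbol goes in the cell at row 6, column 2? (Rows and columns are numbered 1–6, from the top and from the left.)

red

(r1,c3) = green
(r1,c4) = black
(r3,c1) = white
(r3,c2) = black
(r4,c1) = green
(r5,c2) = yellow
(r5,c4) = blue
(r6,c2) = red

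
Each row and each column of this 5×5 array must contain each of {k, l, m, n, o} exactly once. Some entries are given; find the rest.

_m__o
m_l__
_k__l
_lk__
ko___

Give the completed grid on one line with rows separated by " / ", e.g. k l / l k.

l m n k o / m n l o k / n k o m l / o l k n m / k o m l n

row 1 has {m,o}; column 3 has {k,l} — only n is left for (r1,c3).
row 2 has {l,m}; column 2 has {k,l,m,o} — only n is left for (r2,c2).
row 2 has {l,m,n}; column 5 has {l,o} — only k is left for (r2,c5).
row 5 has {k,o}; column 3 has {k,l,n} — only m is left for (r5,c3).
row 5 has {k,m,o}; column 5 has {k,l,o} — only n is left for (r5,c5).
row 1 has {m,n,o}; column 1 has {k,m} — only l is left for (r1,c1).
row 1 has {l,m,n,o}; column 4 is empty so far — only k is left for (r1,c4).
row 2 has {k,l,m,n}; column 4 has {k} — only o is left for (r2,c4).
row 3 has {k,l}; column 3 has {k,l,m,n} — only o is left for (r3,c3).
row 4 has {k,l}; column 5 has {k,l,n,o} — only m is left for (r4,c5).
row 5 has {k,m,n,o}; column 4 has {k,o} — only l is left for (r5,c4).
row 3 has {k,l,o}; column 1 has {k,l,m} — only n is left for (r3,c1).
row 3 has {k,l,n,o}; column 4 has {k,l,o} — only m is left for (r3,c4).
row 4 has {k,l,m}; column 1 has {k,l,m,n} — only o is left for (r4,c1).
row 4 has {k,l,m,o}; column 4 has {k,l,m,o} — only n is left for (r4,c4).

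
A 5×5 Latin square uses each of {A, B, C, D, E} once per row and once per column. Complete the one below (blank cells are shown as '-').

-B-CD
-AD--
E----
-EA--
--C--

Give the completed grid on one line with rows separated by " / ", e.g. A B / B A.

A B E C D / C A D E B / E C B D A / D E A B C / B D C A E

(r1,c1) = A
(r1,c3) = E
(r3,c3) = B
(r5,c2) = D
(r3,c2) = C
(r3,c5) = A
(r5,c1) = B
(r5,c5) = E
(r2,c1) = C
(r2,c5) = B
(r3,c4) = D
(r4,c1) = D
(r4,c4) = B
(r4,c5) = C
(r5,c4) = A
(r2,c4) = E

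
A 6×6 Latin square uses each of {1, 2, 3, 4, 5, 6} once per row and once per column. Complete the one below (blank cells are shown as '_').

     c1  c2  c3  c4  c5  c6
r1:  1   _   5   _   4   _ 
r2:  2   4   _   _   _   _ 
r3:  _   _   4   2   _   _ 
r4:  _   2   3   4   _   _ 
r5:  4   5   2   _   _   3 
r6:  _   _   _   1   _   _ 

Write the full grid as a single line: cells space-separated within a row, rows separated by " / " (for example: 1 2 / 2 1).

1 6 5 3 4 2 / 2 4 1 5 3 6 / 3 1 4 2 6 5 / 6 2 3 4 5 1 / 4 5 2 6 1 3 / 5 3 6 1 2 4

Cell (r5,c4): row 5 has {2,3,4,5}; column 4 has {1,2,4} → 6.
Cell (r5,c5): row 5 has {2,3,4,5,6}; column 5 has {4} → 1.
Cell (r6,c3): row 6 has {1}; column 3 has {2,3,4,5} → 6.
Cell (r1,c4): row 1 has {1,4,5}; column 4 has {1,2,4,6} → 3.
Cell (r2,c3): row 2 has {2,4}; column 3 has {2,3,4,5,6} → 1.
Cell (r2,c4): row 2 has {1,2,4}; column 4 has {1,2,3,4,6} → 5.
Cell (r2,c6): row 2 has {1,2,4,5}; column 6 has {3} → 6.
Cell (r6,c2): row 6 has {1,6}; column 2 has {2,4,5} → 3.
Cell (r1,c2): row 1 has {1,3,4,5}; column 2 has {2,3,4,5} → 6.
Cell (r1,c6): row 1 has {1,3,4,5,6}; column 6 has {3,6} → 2.
Cell (r2,c5): row 2 has {1,2,4,5,6}; column 5 has {1,4} → 3.
Cell (r3,c2): row 3 has {2,4}; column 2 has {2,3,4,5,6} → 1.
Cell (r3,c6): row 3 has {1,2,4}; column 6 has {2,3,6} → 5.
Cell (r4,c6): row 4 has {2,3,4}; column 6 has {2,3,5,6} → 1.
Cell (r6,c1): row 6 has {1,3,6}; column 1 has {1,2,4} → 5.
Cell (r6,c5): row 6 has {1,3,5,6}; column 5 has {1,3,4} → 2.
Cell (r6,c6): row 6 has {1,2,3,5,6}; column 6 has {1,2,3,5,6} → 4.
Cell (r3,c5): row 3 has {1,2,4,5}; column 5 has {1,2,3,4} → 6.
Cell (r4,c1): row 4 has {1,2,3,4}; column 1 has {1,2,4,5} → 6.
Cell (r4,c5): row 4 has {1,2,3,4,6}; column 5 has {1,2,3,4,6} → 5.
Cell (r3,c1): row 3 has {1,2,4,5,6}; column 1 has {1,2,4,5,6} → 3.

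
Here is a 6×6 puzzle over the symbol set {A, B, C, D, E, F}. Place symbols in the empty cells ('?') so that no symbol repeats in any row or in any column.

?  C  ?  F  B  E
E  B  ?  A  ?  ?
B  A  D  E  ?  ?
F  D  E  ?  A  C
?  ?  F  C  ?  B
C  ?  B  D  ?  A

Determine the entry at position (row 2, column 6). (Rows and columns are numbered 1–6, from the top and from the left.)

D

(r1,c3) = A
(r2,c3) = C
(r3,c6) = F
(r4,c4) = B
(r5,c2) = E
(r5,c5) = D
(r6,c2) = F
(r6,c5) = E
(r1,c1) = D
(r2,c5) = F
(r2,c6) = D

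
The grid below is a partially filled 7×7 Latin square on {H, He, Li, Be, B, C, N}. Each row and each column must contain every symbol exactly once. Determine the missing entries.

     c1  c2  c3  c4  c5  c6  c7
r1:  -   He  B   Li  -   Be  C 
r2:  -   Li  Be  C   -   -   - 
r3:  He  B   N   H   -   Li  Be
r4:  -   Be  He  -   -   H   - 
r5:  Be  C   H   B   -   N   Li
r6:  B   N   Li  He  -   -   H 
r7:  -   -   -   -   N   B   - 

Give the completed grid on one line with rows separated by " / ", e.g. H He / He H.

Cell (r1,c5): row 1 has {He,Li,Be,B,C}; column 5 has {N} → H.
Cell (r2,c6): row 2 has {Li,Be,C}; column 6 has {H,Li,Be,B,N} → He.
Cell (r3,c5): row 3 has {H,He,Li,Be,B,N}; column 5 has {H,N} → C.
Cell (r4,c4): row 4 has {H,He,Be}; column 4 has {H,He,Li,B,C} → N.
Cell (r4,c7): row 4 has {H,He,Be,N}; column 7 has {H,Li,Be,C} → B.
Cell (r5,c5): row 5 has {H,Li,Be,B,C,N}; column 5 has {H,C,N} → He.
Cell (r6,c5): row 6 has {H,He,Li,B,N}; column 5 has {H,He,C,N} → Be.
Cell (r6,c6): row 6 has {H,He,Li,Be,B,N}; column 6 has {H,He,Li,Be,B,N} → C.
Cell (r7,c2): row 7 has {B,N}; column 2 has {He,Li,Be,B,C,N} → H.
Cell (r7,c3): row 7 has {H,B,N}; column 3 has {H,He,Li,Be,B,N} → C.
Cell (r7,c4): row 7 has {H,B,C,N}; column 4 has {H,He,Li,B,C,N} → Be.
Cell (r7,c7): row 7 has {H,Be,B,C,N}; column 7 has {H,Li,Be,B,C} → He.
Cell (r1,c1): row 1 has {H,He,Li,Be,B,C}; column 1 has {He,Be,B} → N.
Cell (r2,c1): row 2 has {He,Li,Be,C}; column 1 has {He,Be,B,N} → H.
Cell (r2,c5): row 2 has {H,He,Li,Be,C}; column 5 has {H,He,Be,C,N} → B.
Cell (r2,c7): row 2 has {H,He,Li,Be,B,C}; column 7 has {H,He,Li,Be,B,C} → N.
Cell (r4,c5): row 4 has {H,He,Be,B,N}; column 5 has {H,He,Be,B,C,N} → Li.
Cell (r7,c1): row 7 has {H,He,Be,B,C,N}; column 1 has {H,He,Be,B,N} → Li.
Cell (r4,c1): row 4 has {H,He,Li,Be,B,N}; column 1 has {H,He,Li,Be,B,N} → C.

N He B Li H Be C / H Li Be C B He N / He B N H C Li Be / C Be He N Li H B / Be C H B He N Li / B N Li He Be C H / Li H C Be N B He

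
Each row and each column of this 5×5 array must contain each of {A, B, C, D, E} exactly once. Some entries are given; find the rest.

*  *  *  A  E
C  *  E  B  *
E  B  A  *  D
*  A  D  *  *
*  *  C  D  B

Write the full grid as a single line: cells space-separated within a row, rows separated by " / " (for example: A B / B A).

D C B A E / C D E B A / E B A C D / B A D E C / A E C D B

Cell (r1,c3): row 1 has {A,E}; column 3 has {A,C,D,E} → B.
Cell (r2,c2): row 2 has {B,C,E}; column 2 has {A,B} → D.
Cell (r2,c5): row 2 has {B,C,D,E}; column 5 has {B,D,E} → A.
Cell (r3,c4): row 3 has {A,B,D,E}; column 4 has {A,B,D} → C.
Cell (r4,c1): row 4 has {A,D}; column 1 has {C,E} → B.
Cell (r4,c4): row 4 has {A,B,D}; column 4 has {A,B,C,D} → E.
Cell (r4,c5): row 4 has {A,B,D,E}; column 5 has {A,B,D,E} → C.
Cell (r5,c1): row 5 has {B,C,D}; column 1 has {B,C,E} → A.
Cell (r5,c2): row 5 has {A,B,C,D}; column 2 has {A,B,D} → E.
Cell (r1,c1): row 1 has {A,B,E}; column 1 has {A,B,C,E} → D.
Cell (r1,c2): row 1 has {A,B,D,E}; column 2 has {A,B,D,E} → C.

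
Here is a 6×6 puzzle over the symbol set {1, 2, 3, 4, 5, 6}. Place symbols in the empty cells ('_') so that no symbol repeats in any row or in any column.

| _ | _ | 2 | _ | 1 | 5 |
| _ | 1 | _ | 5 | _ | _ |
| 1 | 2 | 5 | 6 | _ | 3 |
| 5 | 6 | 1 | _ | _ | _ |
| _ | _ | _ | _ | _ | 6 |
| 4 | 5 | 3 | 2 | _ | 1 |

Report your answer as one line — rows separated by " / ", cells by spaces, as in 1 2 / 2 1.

6 4 2 3 1 5 / 3 1 6 5 2 4 / 1 2 5 6 4 3 / 5 6 1 4 3 2 / 2 3 4 1 5 6 / 4 5 3 2 6 1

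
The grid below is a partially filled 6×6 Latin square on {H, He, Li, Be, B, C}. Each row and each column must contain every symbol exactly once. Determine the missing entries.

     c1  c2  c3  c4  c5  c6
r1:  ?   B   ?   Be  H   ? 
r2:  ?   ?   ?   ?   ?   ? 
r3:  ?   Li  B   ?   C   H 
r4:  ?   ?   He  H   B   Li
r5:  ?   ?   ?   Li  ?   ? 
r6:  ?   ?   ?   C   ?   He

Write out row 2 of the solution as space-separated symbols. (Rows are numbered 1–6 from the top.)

Li C H B He Be

(r1,c6) = C
(r3,c4) = He
(r1,c3) = Li
(r2,c4) = B
(r2,c6) = Be
(r3,c1) = Be
(r4,c1) = C
(r4,c2) = Be
(r5,c6) = B
(r6,c2) = H
(r6,c3) = Be
(r6,c5) = Li
(r1,c1) = He
(r2,c5) = He
(r5,c1) = H
(r5,c3) = C
(r5,c5) = Be
(r6,c1) = B
(r2,c1) = Li
(r2,c2) = C
(r2,c3) = H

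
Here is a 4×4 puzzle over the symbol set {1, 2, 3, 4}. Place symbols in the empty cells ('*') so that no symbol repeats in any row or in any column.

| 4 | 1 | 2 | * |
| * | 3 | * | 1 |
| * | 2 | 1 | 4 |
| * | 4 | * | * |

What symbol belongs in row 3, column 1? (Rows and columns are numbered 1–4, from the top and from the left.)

3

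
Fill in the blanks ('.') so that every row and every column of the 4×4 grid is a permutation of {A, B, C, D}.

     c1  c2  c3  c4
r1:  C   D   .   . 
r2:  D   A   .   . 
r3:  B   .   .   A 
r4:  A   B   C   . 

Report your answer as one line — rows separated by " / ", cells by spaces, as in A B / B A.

C D A B / D A B C / B C D A / A B C D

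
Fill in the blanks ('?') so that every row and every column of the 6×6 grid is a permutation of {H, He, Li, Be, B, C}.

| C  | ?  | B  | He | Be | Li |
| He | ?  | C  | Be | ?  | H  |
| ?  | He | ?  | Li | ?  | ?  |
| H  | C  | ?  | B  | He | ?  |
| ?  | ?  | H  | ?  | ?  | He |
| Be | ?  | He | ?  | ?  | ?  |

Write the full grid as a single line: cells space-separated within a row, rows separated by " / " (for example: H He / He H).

(r1,c2): row 1 has {He,Li,Be,B,C}; column 2 has {He,C}, so it must be H.
(r3,c1): row 3 has {He,Li}; column 1 has {H,He,Be,C}, so it must be B.
(r3,c3): row 3 has {He,Li,B}; column 3 has {H,He,B,C}, so it must be Be.
(r3,c6): row 3 has {He,Li,Be,B}; column 6 has {H,He,Li}, so it must be C.
(r4,c3): row 4 has {H,He,B,C}; column 3 has {H,He,Be,B,C}, so it must be Li.
(r4,c6): row 4 has {H,He,Li,B,C}; column 6 has {H,He,Li,C}, so it must be Be.
(r5,c1): row 5 has {H,He}; column 1 has {H,He,Be,B,C}, so it must be Li.
(r5,c4): row 5 has {H,He,Li}; column 4 has {He,Li,Be,B}, so it must be C.
(r5,c5): row 5 has {H,He,Li,C}; column 5 has {He,Be}, so it must be B.
(r6,c4): row 6 has {He,Be}; column 4 has {He,Li,Be,B,C}, so it must be H.
(r6,c6): row 6 has {H,He,Be}; column 6 has {H,He,Li,Be,C}, so it must be B.
(r2,c5): row 2 has {H,He,Be,C}; column 5 has {He,Be,B}, so it must be Li.
(r3,c5): row 3 has {He,Li,Be,B,C}; column 5 has {He,Li,Be,B}, so it must be H.
(r5,c2): row 5 has {H,He,Li,B,C}; column 2 has {H,He,C}, so it must be Be.
(r6,c2): row 6 has {H,He,Be,B}; column 2 has {H,He,Be,C}, so it must be Li.
(r6,c5): row 6 has {H,He,Li,Be,B}; column 5 has {H,He,Li,Be,B}, so it must be C.
(r2,c2): row 2 has {H,He,Li,Be,C}; column 2 has {H,He,Li,Be,C}, so it must be B.

C H B He Be Li / He B C Be Li H / B He Be Li H C / H C Li B He Be / Li Be H C B He / Be Li He H C B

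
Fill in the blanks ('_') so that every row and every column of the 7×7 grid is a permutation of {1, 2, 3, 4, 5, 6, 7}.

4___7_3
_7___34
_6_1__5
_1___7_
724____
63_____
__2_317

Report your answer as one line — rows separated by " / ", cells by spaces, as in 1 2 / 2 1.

4 5 1 2 7 6 3 / 1 7 6 5 2 3 4 / 3 6 7 1 4 2 5 / 2 1 3 4 5 7 6 / 7 2 4 3 6 5 1 / 6 3 5 7 1 4 2 / 5 4 2 6 3 1 7

(r1,c2): row 1 has {3,4,7}; column 2 has {1,2,3,6,7}, so it must be 5.
(r7,c1): row 7 has {1,2,3,7}; column 1 has {4,6,7}, so it must be 5.
(r7,c2): row 7 has {1,2,3,5,7}; column 2 has {1,2,3,5,6,7}, so it must be 4.
(r7,c4): row 7 has {1,2,3,4,5,7}; column 4 has {1}, so it must be 6.
(r1,c4): row 1 has {3,4,5,7}; column 4 has {1,6}, so it must be 2.
(r1,c6): row 1 has {2,3,4,5,7}; column 6 has {1,3,7}, so it must be 6.
(r2,c4): row 2 has {3,4,7}; column 4 has {1,2,6}, so it must be 5.
(r5,c4): row 5 has {2,4,7}; column 4 has {1,2,5,6}, so it must be 3.
(r5,c6): row 5 has {2,3,4,7}; column 6 has {1,3,6,7}, so it must be 5.
(r1,c3): row 1 has {2,3,4,5,6,7}; column 3 has {2,4}, so it must be 1.
(r2,c3): row 2 has {3,4,5,7}; column 3 has {1,2,4}, so it must be 6.
(r4,c4): row 4 has {1,7}; column 4 has {1,2,3,5,6}, so it must be 4.
(r6,c4): row 6 has {3,6}; column 4 has {1,2,3,4,5,6}, so it must be 7.
(r6,c3): row 6 has {3,6,7}; column 3 has {1,2,4,6}, so it must be 5.
(r4,c3): row 4 has {1,4,7}; column 3 has {1,2,4,5,6}, so it must be 3.
(r3,c3): row 3 has {1,5,6}; column 3 has {1,2,3,4,5,6}, so it must be 7.
(r4,c1): row 4 has {1,3,4,7}; column 1 has {4,5,6,7}, so it must be 2.
(r4,c7): row 4 has {1,2,3,4,7}; column 7 has {3,4,5,7}, so it must be 6.
(r5,c7): row 5 has {2,3,4,5,7}; column 7 has {3,4,5,6,7}, so it must be 1.
(r6,c7): row 6 has {3,5,6,7}; column 7 has {1,3,4,5,6,7}, so it must be 2.
(r2,c1): row 2 has {3,4,5,6,7}; column 1 has {2,4,5,6,7}, so it must be 1.
(r2,c5): row 2 has {1,3,4,5,6,7}; column 5 has {3,7}, so it must be 2.
(r3,c1): row 3 has {1,5,6,7}; column 1 has {1,2,4,5,6,7}, so it must be 3.
(r3,c5): row 3 has {1,3,5,6,7}; column 5 has {2,3,7}, so it must be 4.
(r3,c6): row 3 has {1,3,4,5,6,7}; column 6 has {1,3,5,6,7}, so it must be 2.
(r4,c5): row 4 has {1,2,3,4,6,7}; column 5 has {2,3,4,7}, so it must be 5.
(r5,c5): row 5 has {1,2,3,4,5,7}; column 5 has {2,3,4,5,7}, so it must be 6.
(r6,c5): row 6 has {2,3,5,6,7}; column 5 has {2,3,4,5,6,7}, so it must be 1.
(r6,c6): row 6 has {1,2,3,5,6,7}; column 6 has {1,2,3,5,6,7}, so it must be 4.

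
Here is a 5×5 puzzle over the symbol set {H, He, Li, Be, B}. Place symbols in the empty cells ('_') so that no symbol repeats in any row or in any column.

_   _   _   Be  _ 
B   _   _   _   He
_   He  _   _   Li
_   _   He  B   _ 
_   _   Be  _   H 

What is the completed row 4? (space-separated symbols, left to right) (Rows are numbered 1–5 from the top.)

H Li He B Be

(r1,c5) = B
(r3,c4) = H
(r4,c5) = Be
(r2,c4) = Li
(r3,c1) = Be
(r3,c3) = B
(r5,c4) = He
(r2,c3) = H
(r5,c1) = Li
(r5,c2) = B
(r1,c3) = Li
(r2,c2) = Be
(r4,c1) = H
(r4,c2) = Li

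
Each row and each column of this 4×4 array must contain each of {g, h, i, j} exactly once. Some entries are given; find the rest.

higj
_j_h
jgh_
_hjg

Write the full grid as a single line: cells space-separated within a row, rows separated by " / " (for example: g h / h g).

At row 2, column 3: row 2 has {h,j}; column 3 has {g,h,j}; that leaves i.
At row 3, column 4: row 3 has {g,h,j}; column 4 has {g,h,j}; that leaves i.
At row 4, column 1: row 4 has {g,h,j}; column 1 has {h,j}; that leaves i.
At row 2, column 1: row 2 has {h,i,j}; column 1 has {h,i,j}; that leaves g.

h i g j / g j i h / j g h i / i h j g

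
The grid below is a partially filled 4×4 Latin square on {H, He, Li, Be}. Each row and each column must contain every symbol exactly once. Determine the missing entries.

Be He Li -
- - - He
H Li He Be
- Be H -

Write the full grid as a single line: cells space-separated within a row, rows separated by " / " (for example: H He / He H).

Be He Li H / Li H Be He / H Li He Be / He Be H Li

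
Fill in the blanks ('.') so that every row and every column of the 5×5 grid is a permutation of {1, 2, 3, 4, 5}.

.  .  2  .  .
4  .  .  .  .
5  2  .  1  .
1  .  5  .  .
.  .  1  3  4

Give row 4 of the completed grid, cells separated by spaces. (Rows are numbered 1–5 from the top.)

(r1,c1) = 3
(r2,c3) = 3
(r3,c3) = 4
(r3,c5) = 3
(r4,c5) = 2
(r5,c1) = 2
(r5,c2) = 5
(r2,c2) = 1
(r2,c5) = 5
(r4,c4) = 4
(r1,c2) = 4
(r1,c4) = 5
(r1,c5) = 1
(r2,c4) = 2
(r4,c2) = 3

1 3 5 4 2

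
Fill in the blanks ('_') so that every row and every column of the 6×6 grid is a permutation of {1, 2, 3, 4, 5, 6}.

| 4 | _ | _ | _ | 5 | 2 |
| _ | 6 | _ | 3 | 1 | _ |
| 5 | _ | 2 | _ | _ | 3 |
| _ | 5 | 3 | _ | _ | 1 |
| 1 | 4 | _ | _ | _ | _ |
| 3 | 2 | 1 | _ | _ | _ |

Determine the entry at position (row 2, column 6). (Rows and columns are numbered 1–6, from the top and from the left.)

(r1,c3): row 1 has {2,4,5}; column 3 has {1,2,3}, so it must be 6.
(r1,c4): row 1 has {2,4,5,6}; column 4 has {3}, so it must be 1.
(r2,c1): row 2 has {1,3,6}; column 1 has {1,3,4,5}, so it must be 2.
(r3,c2): row 3 has {2,3,5}; column 2 has {2,4,5,6}, so it must be 1.
(r4,c1): row 4 has {1,3,5}; column 1 has {1,2,3,4,5}, so it must be 6.
(r5,c3): row 5 has {1,4}; column 3 has {1,2,3,6}, so it must be 5.
(r5,c6): row 5 has {1,4,5}; column 6 has {1,2,3}, so it must be 6.
(r1,c2): row 1 has {1,2,4,5,6}; column 2 has {1,2,4,5,6}, so it must be 3.
(r2,c3): row 2 has {1,2,3,6}; column 3 has {1,2,3,5,6}, so it must be 4.
(r2,c6): row 2 has {1,2,3,4,6}; column 6 has {1,2,3,6}, so it must be 5.

5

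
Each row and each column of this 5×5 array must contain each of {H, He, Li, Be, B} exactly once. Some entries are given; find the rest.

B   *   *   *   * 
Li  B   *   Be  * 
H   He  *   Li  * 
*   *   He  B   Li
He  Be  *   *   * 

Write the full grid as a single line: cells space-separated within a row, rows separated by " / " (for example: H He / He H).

B Li Be He H / Li B H Be He / H He B Li Be / Be H He B Li / He Be Li H B

At row 2, column 3: row 2 has {Li,Be,B}; column 3 has {He}; that leaves H.
At row 2, column 5: row 2 has {H,Li,Be,B}; column 5 has {Li}; that leaves He.
At row 4, column 1: row 4 has {He,Li,B}; column 1 has {H,He,Li,B}; that leaves Be.
At row 4, column 2: row 4 has {He,Li,Be,B}; column 2 has {He,Be,B}; that leaves H.
At row 5, column 4: row 5 has {He,Be}; column 4 has {Li,Be,B}; that leaves H.
At row 5, column 5: row 5 has {H,He,Be}; column 5 has {He,Li}; that leaves B.
At row 1, column 2: row 1 has {B}; column 2 has {H,He,Be,B}; that leaves Li.
At row 1, column 3: row 1 has {Li,B}; column 3 has {H,He}; that leaves Be.
At row 1, column 4: row 1 has {Li,Be,B}; column 4 has {H,Li,Be,B}; that leaves He.
At row 1, column 5: row 1 has {He,Li,Be,B}; column 5 has {He,Li,B}; that leaves H.
At row 3, column 3: row 3 has {H,He,Li}; column 3 has {H,He,Be}; that leaves B.
At row 3, column 5: row 3 has {H,He,Li,B}; column 5 has {H,He,Li,B}; that leaves Be.
At row 5, column 3: row 5 has {H,He,Be,B}; column 3 has {H,He,Be,B}; that leaves Li.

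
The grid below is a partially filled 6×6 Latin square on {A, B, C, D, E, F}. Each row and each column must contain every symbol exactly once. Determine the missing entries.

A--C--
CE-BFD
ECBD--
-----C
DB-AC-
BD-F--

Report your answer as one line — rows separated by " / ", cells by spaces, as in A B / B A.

At row 1, column 2: row 1 has {A,C}; column 2 has {B,C,D,E}; that leaves F.
At row 2, column 3: row 2 has {B,C,D,E,F}; column 3 has {B}; that leaves A.
At row 3, column 5: row 3 has {B,C,D,E}; column 5 has {C,F}; that leaves A.
At row 3, column 6: row 3 has {A,B,C,D,E}; column 6 has {C,D}; that leaves F.
At row 4, column 1: row 4 has {C}; column 1 has {A,B,C,D,E}; that leaves F.
At row 4, column 2: row 4 has {C,F}; column 2 has {B,C,D,E,F}; that leaves A.
At row 4, column 4: row 4 has {A,C,F}; column 4 has {A,B,C,D,F}; that leaves E.
At row 5, column 6: row 5 has {A,B,C,D}; column 6 has {C,D,F}; that leaves E.
At row 6, column 5: row 6 has {B,D,F}; column 5 has {A,C,F}; that leaves E.
At row 6, column 6: row 6 has {B,D,E,F}; column 6 has {C,D,E,F}; that leaves A.
At row 1, column 6: row 1 has {A,C,F}; column 6 has {A,C,D,E,F}; that leaves B.
At row 4, column 3: row 4 has {A,C,E,F}; column 3 has {A,B}; that leaves D.
At row 4, column 5: row 4 has {A,C,D,E,F}; column 5 has {A,C,E,F}; that leaves B.
At row 5, column 3: row 5 has {A,B,C,D,E}; column 3 has {A,B,D}; that leaves F.
At row 6, column 3: row 6 has {A,B,D,E,F}; column 3 has {A,B,D,F}; that leaves C.
At row 1, column 3: row 1 has {A,B,C,F}; column 3 has {A,B,C,D,F}; that leaves E.
At row 1, column 5: row 1 has {A,B,C,E,F}; column 5 has {A,B,C,E,F}; that leaves D.

A F E C D B / C E A B F D / E C B D A F / F A D E B C / D B F A C E / B D C F E A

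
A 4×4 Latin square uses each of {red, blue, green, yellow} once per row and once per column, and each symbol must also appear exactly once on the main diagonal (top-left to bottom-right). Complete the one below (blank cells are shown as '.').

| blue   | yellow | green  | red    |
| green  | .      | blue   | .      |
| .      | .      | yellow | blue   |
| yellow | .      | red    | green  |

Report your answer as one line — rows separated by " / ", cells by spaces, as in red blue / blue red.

blue yellow green red / green red blue yellow / red green yellow blue / yellow blue red green

row 2 has {blue,green}; column 2 has {yellow}; the diagonal has {blue,green,yellow} — only red is left for (r2,c2).
row 2 has {red,blue,green}; column 4 has {red,blue,green} — only yellow is left for (r2,c4).
row 3 has {blue,yellow}; column 1 has {blue,green,yellow} — only red is left for (r3,c1).
row 3 has {red,blue,yellow}; column 2 has {red,yellow} — only green is left for (r3,c2).
row 4 has {red,green,yellow}; column 2 has {red,green,yellow} — only blue is left for (r4,c2).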